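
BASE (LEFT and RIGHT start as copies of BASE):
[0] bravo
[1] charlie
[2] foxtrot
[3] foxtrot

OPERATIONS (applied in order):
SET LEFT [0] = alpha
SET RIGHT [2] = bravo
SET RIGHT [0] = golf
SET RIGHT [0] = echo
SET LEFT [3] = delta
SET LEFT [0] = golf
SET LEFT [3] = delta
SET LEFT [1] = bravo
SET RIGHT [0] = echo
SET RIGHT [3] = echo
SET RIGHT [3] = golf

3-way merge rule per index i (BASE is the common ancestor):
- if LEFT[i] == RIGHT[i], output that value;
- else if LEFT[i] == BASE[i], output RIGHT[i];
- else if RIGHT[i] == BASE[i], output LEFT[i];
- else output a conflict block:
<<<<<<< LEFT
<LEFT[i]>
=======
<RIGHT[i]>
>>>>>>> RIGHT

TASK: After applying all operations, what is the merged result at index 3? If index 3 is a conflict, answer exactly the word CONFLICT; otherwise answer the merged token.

Final LEFT:  [golf, bravo, foxtrot, delta]
Final RIGHT: [echo, charlie, bravo, golf]
i=0: BASE=bravo L=golf R=echo all differ -> CONFLICT
i=1: L=bravo, R=charlie=BASE -> take LEFT -> bravo
i=2: L=foxtrot=BASE, R=bravo -> take RIGHT -> bravo
i=3: BASE=foxtrot L=delta R=golf all differ -> CONFLICT
Index 3 -> CONFLICT

Answer: CONFLICT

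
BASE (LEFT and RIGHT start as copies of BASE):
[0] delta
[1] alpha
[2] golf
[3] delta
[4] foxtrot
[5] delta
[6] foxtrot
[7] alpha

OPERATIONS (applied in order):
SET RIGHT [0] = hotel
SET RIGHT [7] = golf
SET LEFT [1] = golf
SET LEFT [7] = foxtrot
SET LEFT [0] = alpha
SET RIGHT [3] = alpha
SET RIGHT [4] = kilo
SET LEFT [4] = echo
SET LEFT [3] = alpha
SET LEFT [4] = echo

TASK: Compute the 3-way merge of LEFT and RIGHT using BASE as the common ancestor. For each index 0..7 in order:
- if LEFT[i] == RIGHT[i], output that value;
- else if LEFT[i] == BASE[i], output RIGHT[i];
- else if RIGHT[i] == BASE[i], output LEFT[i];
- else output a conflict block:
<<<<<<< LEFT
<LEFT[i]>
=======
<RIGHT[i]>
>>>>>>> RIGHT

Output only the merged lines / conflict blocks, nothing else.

Final LEFT:  [alpha, golf, golf, alpha, echo, delta, foxtrot, foxtrot]
Final RIGHT: [hotel, alpha, golf, alpha, kilo, delta, foxtrot, golf]
i=0: BASE=delta L=alpha R=hotel all differ -> CONFLICT
i=1: L=golf, R=alpha=BASE -> take LEFT -> golf
i=2: L=golf R=golf -> agree -> golf
i=3: L=alpha R=alpha -> agree -> alpha
i=4: BASE=foxtrot L=echo R=kilo all differ -> CONFLICT
i=5: L=delta R=delta -> agree -> delta
i=6: L=foxtrot R=foxtrot -> agree -> foxtrot
i=7: BASE=alpha L=foxtrot R=golf all differ -> CONFLICT

Answer: <<<<<<< LEFT
alpha
=======
hotel
>>>>>>> RIGHT
golf
golf
alpha
<<<<<<< LEFT
echo
=======
kilo
>>>>>>> RIGHT
delta
foxtrot
<<<<<<< LEFT
foxtrot
=======
golf
>>>>>>> RIGHT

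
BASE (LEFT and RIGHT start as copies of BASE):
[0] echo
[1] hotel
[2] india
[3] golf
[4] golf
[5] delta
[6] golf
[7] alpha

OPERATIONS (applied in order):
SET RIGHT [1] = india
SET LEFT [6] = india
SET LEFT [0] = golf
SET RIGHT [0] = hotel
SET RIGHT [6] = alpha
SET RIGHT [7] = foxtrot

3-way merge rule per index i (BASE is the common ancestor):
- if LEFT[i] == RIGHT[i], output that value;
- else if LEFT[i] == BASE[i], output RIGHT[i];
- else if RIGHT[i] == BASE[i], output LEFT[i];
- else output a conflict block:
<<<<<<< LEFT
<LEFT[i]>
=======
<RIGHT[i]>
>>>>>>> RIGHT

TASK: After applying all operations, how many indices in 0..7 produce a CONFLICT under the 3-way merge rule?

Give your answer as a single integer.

Final LEFT:  [golf, hotel, india, golf, golf, delta, india, alpha]
Final RIGHT: [hotel, india, india, golf, golf, delta, alpha, foxtrot]
i=0: BASE=echo L=golf R=hotel all differ -> CONFLICT
i=1: L=hotel=BASE, R=india -> take RIGHT -> india
i=2: L=india R=india -> agree -> india
i=3: L=golf R=golf -> agree -> golf
i=4: L=golf R=golf -> agree -> golf
i=5: L=delta R=delta -> agree -> delta
i=6: BASE=golf L=india R=alpha all differ -> CONFLICT
i=7: L=alpha=BASE, R=foxtrot -> take RIGHT -> foxtrot
Conflict count: 2

Answer: 2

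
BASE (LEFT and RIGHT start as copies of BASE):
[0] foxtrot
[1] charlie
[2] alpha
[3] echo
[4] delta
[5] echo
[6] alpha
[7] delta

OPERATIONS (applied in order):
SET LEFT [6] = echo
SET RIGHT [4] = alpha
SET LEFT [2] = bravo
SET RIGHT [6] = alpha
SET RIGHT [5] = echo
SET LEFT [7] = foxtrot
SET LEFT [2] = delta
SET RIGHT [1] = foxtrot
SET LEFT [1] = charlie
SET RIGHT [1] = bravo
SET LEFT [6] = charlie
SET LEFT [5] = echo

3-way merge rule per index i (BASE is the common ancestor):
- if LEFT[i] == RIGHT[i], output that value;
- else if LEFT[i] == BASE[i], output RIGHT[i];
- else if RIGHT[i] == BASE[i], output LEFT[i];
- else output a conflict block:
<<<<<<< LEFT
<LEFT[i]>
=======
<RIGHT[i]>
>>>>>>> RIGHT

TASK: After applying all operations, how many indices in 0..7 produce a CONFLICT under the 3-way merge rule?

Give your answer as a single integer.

Answer: 0

Derivation:
Final LEFT:  [foxtrot, charlie, delta, echo, delta, echo, charlie, foxtrot]
Final RIGHT: [foxtrot, bravo, alpha, echo, alpha, echo, alpha, delta]
i=0: L=foxtrot R=foxtrot -> agree -> foxtrot
i=1: L=charlie=BASE, R=bravo -> take RIGHT -> bravo
i=2: L=delta, R=alpha=BASE -> take LEFT -> delta
i=3: L=echo R=echo -> agree -> echo
i=4: L=delta=BASE, R=alpha -> take RIGHT -> alpha
i=5: L=echo R=echo -> agree -> echo
i=6: L=charlie, R=alpha=BASE -> take LEFT -> charlie
i=7: L=foxtrot, R=delta=BASE -> take LEFT -> foxtrot
Conflict count: 0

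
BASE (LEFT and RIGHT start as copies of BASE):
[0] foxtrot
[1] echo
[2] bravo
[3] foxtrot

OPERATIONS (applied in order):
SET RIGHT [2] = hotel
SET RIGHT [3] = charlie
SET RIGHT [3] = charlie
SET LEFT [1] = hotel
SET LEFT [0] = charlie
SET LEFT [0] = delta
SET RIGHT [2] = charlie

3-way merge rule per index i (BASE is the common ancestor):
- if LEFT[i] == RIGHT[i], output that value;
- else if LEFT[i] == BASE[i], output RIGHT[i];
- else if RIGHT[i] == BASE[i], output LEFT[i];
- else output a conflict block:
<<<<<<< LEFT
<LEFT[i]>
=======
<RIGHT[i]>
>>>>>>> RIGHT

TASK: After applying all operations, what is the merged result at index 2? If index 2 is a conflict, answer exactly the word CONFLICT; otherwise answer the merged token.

Final LEFT:  [delta, hotel, bravo, foxtrot]
Final RIGHT: [foxtrot, echo, charlie, charlie]
i=0: L=delta, R=foxtrot=BASE -> take LEFT -> delta
i=1: L=hotel, R=echo=BASE -> take LEFT -> hotel
i=2: L=bravo=BASE, R=charlie -> take RIGHT -> charlie
i=3: L=foxtrot=BASE, R=charlie -> take RIGHT -> charlie
Index 2 -> charlie

Answer: charlie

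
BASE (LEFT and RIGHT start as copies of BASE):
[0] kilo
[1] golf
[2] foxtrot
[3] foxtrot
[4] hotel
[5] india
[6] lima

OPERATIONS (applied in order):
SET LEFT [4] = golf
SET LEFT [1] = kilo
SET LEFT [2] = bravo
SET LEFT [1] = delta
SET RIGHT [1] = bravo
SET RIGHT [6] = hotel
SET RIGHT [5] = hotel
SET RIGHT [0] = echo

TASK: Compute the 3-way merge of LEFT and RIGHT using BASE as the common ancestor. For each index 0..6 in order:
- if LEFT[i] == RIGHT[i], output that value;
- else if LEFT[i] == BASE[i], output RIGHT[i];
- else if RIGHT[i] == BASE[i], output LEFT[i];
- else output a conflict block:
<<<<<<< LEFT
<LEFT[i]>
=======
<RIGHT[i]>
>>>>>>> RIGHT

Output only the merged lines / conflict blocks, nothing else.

Answer: echo
<<<<<<< LEFT
delta
=======
bravo
>>>>>>> RIGHT
bravo
foxtrot
golf
hotel
hotel

Derivation:
Final LEFT:  [kilo, delta, bravo, foxtrot, golf, india, lima]
Final RIGHT: [echo, bravo, foxtrot, foxtrot, hotel, hotel, hotel]
i=0: L=kilo=BASE, R=echo -> take RIGHT -> echo
i=1: BASE=golf L=delta R=bravo all differ -> CONFLICT
i=2: L=bravo, R=foxtrot=BASE -> take LEFT -> bravo
i=3: L=foxtrot R=foxtrot -> agree -> foxtrot
i=4: L=golf, R=hotel=BASE -> take LEFT -> golf
i=5: L=india=BASE, R=hotel -> take RIGHT -> hotel
i=6: L=lima=BASE, R=hotel -> take RIGHT -> hotel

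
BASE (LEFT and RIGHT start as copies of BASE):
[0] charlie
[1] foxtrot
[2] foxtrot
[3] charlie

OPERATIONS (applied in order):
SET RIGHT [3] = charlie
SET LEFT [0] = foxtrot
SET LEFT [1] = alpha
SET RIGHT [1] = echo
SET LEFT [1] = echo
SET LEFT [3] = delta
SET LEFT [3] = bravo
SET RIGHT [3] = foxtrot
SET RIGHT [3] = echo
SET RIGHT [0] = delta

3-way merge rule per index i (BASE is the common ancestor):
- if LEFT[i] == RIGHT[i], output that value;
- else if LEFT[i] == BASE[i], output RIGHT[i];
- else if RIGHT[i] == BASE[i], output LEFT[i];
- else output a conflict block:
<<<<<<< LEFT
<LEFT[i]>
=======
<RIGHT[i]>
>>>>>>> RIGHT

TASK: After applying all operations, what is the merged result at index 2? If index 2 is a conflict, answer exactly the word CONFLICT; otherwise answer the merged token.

Answer: foxtrot

Derivation:
Final LEFT:  [foxtrot, echo, foxtrot, bravo]
Final RIGHT: [delta, echo, foxtrot, echo]
i=0: BASE=charlie L=foxtrot R=delta all differ -> CONFLICT
i=1: L=echo R=echo -> agree -> echo
i=2: L=foxtrot R=foxtrot -> agree -> foxtrot
i=3: BASE=charlie L=bravo R=echo all differ -> CONFLICT
Index 2 -> foxtrot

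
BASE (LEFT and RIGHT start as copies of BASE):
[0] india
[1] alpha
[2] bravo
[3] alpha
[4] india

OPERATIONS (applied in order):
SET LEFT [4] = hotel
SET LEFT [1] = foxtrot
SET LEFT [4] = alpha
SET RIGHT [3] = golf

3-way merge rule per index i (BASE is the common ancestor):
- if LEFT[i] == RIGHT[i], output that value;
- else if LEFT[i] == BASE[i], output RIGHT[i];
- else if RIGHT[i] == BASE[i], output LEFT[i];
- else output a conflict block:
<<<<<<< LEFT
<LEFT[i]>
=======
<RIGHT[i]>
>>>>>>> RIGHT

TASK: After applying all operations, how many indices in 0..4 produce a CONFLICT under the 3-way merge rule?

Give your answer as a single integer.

Final LEFT:  [india, foxtrot, bravo, alpha, alpha]
Final RIGHT: [india, alpha, bravo, golf, india]
i=0: L=india R=india -> agree -> india
i=1: L=foxtrot, R=alpha=BASE -> take LEFT -> foxtrot
i=2: L=bravo R=bravo -> agree -> bravo
i=3: L=alpha=BASE, R=golf -> take RIGHT -> golf
i=4: L=alpha, R=india=BASE -> take LEFT -> alpha
Conflict count: 0

Answer: 0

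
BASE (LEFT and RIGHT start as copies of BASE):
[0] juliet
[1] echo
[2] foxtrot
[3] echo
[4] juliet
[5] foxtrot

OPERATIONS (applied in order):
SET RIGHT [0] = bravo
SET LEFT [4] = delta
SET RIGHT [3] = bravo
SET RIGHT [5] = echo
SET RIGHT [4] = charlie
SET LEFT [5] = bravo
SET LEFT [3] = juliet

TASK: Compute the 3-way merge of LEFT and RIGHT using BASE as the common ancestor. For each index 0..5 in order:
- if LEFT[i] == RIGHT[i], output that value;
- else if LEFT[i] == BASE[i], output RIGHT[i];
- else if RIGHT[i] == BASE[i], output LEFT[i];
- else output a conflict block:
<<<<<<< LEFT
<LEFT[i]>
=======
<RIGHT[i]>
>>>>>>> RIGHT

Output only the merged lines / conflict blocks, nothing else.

Answer: bravo
echo
foxtrot
<<<<<<< LEFT
juliet
=======
bravo
>>>>>>> RIGHT
<<<<<<< LEFT
delta
=======
charlie
>>>>>>> RIGHT
<<<<<<< LEFT
bravo
=======
echo
>>>>>>> RIGHT

Derivation:
Final LEFT:  [juliet, echo, foxtrot, juliet, delta, bravo]
Final RIGHT: [bravo, echo, foxtrot, bravo, charlie, echo]
i=0: L=juliet=BASE, R=bravo -> take RIGHT -> bravo
i=1: L=echo R=echo -> agree -> echo
i=2: L=foxtrot R=foxtrot -> agree -> foxtrot
i=3: BASE=echo L=juliet R=bravo all differ -> CONFLICT
i=4: BASE=juliet L=delta R=charlie all differ -> CONFLICT
i=5: BASE=foxtrot L=bravo R=echo all differ -> CONFLICT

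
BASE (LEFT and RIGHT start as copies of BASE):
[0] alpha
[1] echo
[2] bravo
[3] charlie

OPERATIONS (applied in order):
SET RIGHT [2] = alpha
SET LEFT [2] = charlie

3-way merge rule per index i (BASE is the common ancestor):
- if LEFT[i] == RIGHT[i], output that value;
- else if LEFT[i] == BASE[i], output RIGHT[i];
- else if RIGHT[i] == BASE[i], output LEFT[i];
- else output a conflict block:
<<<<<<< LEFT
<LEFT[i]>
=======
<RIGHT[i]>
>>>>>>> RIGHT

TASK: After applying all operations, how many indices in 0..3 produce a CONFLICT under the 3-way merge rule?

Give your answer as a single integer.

Final LEFT:  [alpha, echo, charlie, charlie]
Final RIGHT: [alpha, echo, alpha, charlie]
i=0: L=alpha R=alpha -> agree -> alpha
i=1: L=echo R=echo -> agree -> echo
i=2: BASE=bravo L=charlie R=alpha all differ -> CONFLICT
i=3: L=charlie R=charlie -> agree -> charlie
Conflict count: 1

Answer: 1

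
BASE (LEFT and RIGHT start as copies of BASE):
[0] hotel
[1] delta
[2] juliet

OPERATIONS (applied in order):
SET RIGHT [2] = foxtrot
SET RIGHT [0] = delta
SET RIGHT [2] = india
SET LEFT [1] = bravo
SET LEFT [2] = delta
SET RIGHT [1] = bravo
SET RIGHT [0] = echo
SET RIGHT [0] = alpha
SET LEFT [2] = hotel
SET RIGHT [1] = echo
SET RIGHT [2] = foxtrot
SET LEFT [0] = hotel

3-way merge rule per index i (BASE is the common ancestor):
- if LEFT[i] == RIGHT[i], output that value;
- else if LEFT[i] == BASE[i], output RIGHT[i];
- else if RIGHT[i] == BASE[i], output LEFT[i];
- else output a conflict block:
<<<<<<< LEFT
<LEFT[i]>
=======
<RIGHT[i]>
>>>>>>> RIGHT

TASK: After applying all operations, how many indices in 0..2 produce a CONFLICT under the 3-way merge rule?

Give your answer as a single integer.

Final LEFT:  [hotel, bravo, hotel]
Final RIGHT: [alpha, echo, foxtrot]
i=0: L=hotel=BASE, R=alpha -> take RIGHT -> alpha
i=1: BASE=delta L=bravo R=echo all differ -> CONFLICT
i=2: BASE=juliet L=hotel R=foxtrot all differ -> CONFLICT
Conflict count: 2

Answer: 2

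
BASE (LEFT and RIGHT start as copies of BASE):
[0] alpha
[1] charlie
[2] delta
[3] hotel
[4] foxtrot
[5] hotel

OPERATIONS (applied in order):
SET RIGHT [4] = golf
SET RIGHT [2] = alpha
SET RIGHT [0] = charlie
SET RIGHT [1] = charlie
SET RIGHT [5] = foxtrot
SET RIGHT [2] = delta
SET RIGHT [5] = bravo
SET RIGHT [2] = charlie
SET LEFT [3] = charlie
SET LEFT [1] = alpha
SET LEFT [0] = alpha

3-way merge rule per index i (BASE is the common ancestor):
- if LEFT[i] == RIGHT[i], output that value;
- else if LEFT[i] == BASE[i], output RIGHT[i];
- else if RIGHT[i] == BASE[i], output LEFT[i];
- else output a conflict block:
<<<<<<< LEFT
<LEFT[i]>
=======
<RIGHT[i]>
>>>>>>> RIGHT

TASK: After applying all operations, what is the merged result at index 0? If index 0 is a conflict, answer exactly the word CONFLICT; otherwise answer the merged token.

Final LEFT:  [alpha, alpha, delta, charlie, foxtrot, hotel]
Final RIGHT: [charlie, charlie, charlie, hotel, golf, bravo]
i=0: L=alpha=BASE, R=charlie -> take RIGHT -> charlie
i=1: L=alpha, R=charlie=BASE -> take LEFT -> alpha
i=2: L=delta=BASE, R=charlie -> take RIGHT -> charlie
i=3: L=charlie, R=hotel=BASE -> take LEFT -> charlie
i=4: L=foxtrot=BASE, R=golf -> take RIGHT -> golf
i=5: L=hotel=BASE, R=bravo -> take RIGHT -> bravo
Index 0 -> charlie

Answer: charlie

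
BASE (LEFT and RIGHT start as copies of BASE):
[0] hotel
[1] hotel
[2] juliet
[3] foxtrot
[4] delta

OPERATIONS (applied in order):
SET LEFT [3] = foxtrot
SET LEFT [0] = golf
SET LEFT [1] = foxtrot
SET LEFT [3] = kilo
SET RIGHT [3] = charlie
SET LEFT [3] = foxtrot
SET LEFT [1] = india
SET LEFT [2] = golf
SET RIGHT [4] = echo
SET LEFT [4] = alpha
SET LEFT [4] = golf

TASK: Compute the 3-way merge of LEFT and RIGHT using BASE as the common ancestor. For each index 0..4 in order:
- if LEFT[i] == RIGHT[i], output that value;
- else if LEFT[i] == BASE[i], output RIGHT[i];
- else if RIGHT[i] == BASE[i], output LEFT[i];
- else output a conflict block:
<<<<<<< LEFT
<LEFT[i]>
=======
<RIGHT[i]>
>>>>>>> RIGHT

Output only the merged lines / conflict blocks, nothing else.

Answer: golf
india
golf
charlie
<<<<<<< LEFT
golf
=======
echo
>>>>>>> RIGHT

Derivation:
Final LEFT:  [golf, india, golf, foxtrot, golf]
Final RIGHT: [hotel, hotel, juliet, charlie, echo]
i=0: L=golf, R=hotel=BASE -> take LEFT -> golf
i=1: L=india, R=hotel=BASE -> take LEFT -> india
i=2: L=golf, R=juliet=BASE -> take LEFT -> golf
i=3: L=foxtrot=BASE, R=charlie -> take RIGHT -> charlie
i=4: BASE=delta L=golf R=echo all differ -> CONFLICT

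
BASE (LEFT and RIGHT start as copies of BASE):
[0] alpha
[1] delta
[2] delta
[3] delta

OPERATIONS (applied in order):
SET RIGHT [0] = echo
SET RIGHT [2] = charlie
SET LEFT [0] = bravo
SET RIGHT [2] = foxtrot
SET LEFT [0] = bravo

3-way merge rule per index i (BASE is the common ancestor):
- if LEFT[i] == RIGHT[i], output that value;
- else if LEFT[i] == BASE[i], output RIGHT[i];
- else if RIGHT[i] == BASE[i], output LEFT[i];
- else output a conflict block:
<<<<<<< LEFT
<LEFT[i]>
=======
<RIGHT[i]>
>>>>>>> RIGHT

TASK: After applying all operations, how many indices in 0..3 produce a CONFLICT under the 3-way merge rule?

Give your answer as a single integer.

Final LEFT:  [bravo, delta, delta, delta]
Final RIGHT: [echo, delta, foxtrot, delta]
i=0: BASE=alpha L=bravo R=echo all differ -> CONFLICT
i=1: L=delta R=delta -> agree -> delta
i=2: L=delta=BASE, R=foxtrot -> take RIGHT -> foxtrot
i=3: L=delta R=delta -> agree -> delta
Conflict count: 1

Answer: 1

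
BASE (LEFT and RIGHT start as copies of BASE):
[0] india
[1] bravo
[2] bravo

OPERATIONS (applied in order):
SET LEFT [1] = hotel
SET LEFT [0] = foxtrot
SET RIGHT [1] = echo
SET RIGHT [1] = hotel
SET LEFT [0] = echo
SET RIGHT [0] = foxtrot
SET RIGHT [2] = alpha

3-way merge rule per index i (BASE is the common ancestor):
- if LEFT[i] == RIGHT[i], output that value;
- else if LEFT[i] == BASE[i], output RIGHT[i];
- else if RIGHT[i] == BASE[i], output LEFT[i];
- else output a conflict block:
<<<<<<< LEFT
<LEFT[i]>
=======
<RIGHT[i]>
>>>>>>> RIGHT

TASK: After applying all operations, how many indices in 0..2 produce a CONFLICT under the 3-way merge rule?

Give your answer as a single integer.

Final LEFT:  [echo, hotel, bravo]
Final RIGHT: [foxtrot, hotel, alpha]
i=0: BASE=india L=echo R=foxtrot all differ -> CONFLICT
i=1: L=hotel R=hotel -> agree -> hotel
i=2: L=bravo=BASE, R=alpha -> take RIGHT -> alpha
Conflict count: 1

Answer: 1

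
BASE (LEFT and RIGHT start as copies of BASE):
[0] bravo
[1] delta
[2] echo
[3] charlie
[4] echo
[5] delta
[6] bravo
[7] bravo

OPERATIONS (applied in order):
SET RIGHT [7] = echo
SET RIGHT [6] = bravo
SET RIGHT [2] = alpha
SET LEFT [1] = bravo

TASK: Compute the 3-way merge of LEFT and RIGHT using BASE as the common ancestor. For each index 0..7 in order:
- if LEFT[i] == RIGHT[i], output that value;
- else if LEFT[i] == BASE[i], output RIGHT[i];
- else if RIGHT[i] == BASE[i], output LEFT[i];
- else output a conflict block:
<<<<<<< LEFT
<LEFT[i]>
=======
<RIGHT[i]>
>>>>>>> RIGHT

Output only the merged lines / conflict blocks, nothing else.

Final LEFT:  [bravo, bravo, echo, charlie, echo, delta, bravo, bravo]
Final RIGHT: [bravo, delta, alpha, charlie, echo, delta, bravo, echo]
i=0: L=bravo R=bravo -> agree -> bravo
i=1: L=bravo, R=delta=BASE -> take LEFT -> bravo
i=2: L=echo=BASE, R=alpha -> take RIGHT -> alpha
i=3: L=charlie R=charlie -> agree -> charlie
i=4: L=echo R=echo -> agree -> echo
i=5: L=delta R=delta -> agree -> delta
i=6: L=bravo R=bravo -> agree -> bravo
i=7: L=bravo=BASE, R=echo -> take RIGHT -> echo

Answer: bravo
bravo
alpha
charlie
echo
delta
bravo
echo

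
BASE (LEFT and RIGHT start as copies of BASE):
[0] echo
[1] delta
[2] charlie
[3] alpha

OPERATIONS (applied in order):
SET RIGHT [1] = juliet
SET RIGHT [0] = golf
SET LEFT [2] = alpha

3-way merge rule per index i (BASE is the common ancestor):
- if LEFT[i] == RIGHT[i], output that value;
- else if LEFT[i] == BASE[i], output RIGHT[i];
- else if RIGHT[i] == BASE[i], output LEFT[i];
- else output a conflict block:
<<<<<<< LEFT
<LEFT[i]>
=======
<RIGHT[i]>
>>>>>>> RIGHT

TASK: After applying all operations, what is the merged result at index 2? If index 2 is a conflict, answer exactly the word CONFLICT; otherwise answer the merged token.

Final LEFT:  [echo, delta, alpha, alpha]
Final RIGHT: [golf, juliet, charlie, alpha]
i=0: L=echo=BASE, R=golf -> take RIGHT -> golf
i=1: L=delta=BASE, R=juliet -> take RIGHT -> juliet
i=2: L=alpha, R=charlie=BASE -> take LEFT -> alpha
i=3: L=alpha R=alpha -> agree -> alpha
Index 2 -> alpha

Answer: alpha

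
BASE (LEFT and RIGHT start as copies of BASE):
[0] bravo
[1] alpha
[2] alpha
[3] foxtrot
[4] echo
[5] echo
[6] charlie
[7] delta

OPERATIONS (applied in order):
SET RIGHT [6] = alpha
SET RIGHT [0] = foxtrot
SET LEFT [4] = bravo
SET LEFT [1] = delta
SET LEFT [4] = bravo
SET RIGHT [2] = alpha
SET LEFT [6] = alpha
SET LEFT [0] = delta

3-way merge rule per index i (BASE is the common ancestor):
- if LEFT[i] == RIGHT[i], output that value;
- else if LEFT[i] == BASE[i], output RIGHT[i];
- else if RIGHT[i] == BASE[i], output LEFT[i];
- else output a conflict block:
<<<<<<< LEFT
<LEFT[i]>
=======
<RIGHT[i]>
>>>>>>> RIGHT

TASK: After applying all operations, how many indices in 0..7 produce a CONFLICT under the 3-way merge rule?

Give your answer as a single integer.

Answer: 1

Derivation:
Final LEFT:  [delta, delta, alpha, foxtrot, bravo, echo, alpha, delta]
Final RIGHT: [foxtrot, alpha, alpha, foxtrot, echo, echo, alpha, delta]
i=0: BASE=bravo L=delta R=foxtrot all differ -> CONFLICT
i=1: L=delta, R=alpha=BASE -> take LEFT -> delta
i=2: L=alpha R=alpha -> agree -> alpha
i=3: L=foxtrot R=foxtrot -> agree -> foxtrot
i=4: L=bravo, R=echo=BASE -> take LEFT -> bravo
i=5: L=echo R=echo -> agree -> echo
i=6: L=alpha R=alpha -> agree -> alpha
i=7: L=delta R=delta -> agree -> delta
Conflict count: 1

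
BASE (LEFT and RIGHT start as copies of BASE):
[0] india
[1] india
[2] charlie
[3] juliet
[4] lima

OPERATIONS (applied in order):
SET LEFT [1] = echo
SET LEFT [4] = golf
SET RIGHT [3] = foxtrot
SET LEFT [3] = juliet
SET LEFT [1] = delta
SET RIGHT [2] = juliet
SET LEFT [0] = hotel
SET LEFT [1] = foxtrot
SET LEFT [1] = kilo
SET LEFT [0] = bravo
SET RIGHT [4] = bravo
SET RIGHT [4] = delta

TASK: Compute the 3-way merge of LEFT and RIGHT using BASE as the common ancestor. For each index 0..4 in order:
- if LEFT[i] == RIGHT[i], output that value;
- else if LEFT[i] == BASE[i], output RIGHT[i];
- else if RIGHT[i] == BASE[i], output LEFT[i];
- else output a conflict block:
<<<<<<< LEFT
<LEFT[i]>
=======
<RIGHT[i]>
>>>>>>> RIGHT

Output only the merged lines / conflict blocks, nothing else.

Final LEFT:  [bravo, kilo, charlie, juliet, golf]
Final RIGHT: [india, india, juliet, foxtrot, delta]
i=0: L=bravo, R=india=BASE -> take LEFT -> bravo
i=1: L=kilo, R=india=BASE -> take LEFT -> kilo
i=2: L=charlie=BASE, R=juliet -> take RIGHT -> juliet
i=3: L=juliet=BASE, R=foxtrot -> take RIGHT -> foxtrot
i=4: BASE=lima L=golf R=delta all differ -> CONFLICT

Answer: bravo
kilo
juliet
foxtrot
<<<<<<< LEFT
golf
=======
delta
>>>>>>> RIGHT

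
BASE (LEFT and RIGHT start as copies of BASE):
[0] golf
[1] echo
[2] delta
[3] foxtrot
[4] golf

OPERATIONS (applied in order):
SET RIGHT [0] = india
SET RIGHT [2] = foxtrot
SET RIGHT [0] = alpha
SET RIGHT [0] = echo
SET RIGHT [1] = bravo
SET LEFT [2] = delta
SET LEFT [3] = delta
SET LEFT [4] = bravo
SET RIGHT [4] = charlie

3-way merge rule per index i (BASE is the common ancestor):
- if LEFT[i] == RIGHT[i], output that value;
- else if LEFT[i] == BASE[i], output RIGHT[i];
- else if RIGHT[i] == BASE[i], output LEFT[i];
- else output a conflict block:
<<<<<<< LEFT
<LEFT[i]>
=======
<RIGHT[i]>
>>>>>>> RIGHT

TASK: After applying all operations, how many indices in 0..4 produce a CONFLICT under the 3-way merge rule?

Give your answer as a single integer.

Answer: 1

Derivation:
Final LEFT:  [golf, echo, delta, delta, bravo]
Final RIGHT: [echo, bravo, foxtrot, foxtrot, charlie]
i=0: L=golf=BASE, R=echo -> take RIGHT -> echo
i=1: L=echo=BASE, R=bravo -> take RIGHT -> bravo
i=2: L=delta=BASE, R=foxtrot -> take RIGHT -> foxtrot
i=3: L=delta, R=foxtrot=BASE -> take LEFT -> delta
i=4: BASE=golf L=bravo R=charlie all differ -> CONFLICT
Conflict count: 1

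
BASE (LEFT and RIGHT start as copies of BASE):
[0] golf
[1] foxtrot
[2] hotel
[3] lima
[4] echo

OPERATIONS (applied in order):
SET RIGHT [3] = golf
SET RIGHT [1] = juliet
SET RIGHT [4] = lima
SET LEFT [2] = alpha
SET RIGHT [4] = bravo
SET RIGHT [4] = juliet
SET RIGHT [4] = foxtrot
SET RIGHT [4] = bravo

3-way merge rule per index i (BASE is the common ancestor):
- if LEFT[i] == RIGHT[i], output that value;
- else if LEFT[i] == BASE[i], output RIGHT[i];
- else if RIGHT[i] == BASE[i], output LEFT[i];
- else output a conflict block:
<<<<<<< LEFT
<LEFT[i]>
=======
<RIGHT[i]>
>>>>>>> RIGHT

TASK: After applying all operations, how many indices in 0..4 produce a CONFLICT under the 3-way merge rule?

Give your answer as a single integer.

Answer: 0

Derivation:
Final LEFT:  [golf, foxtrot, alpha, lima, echo]
Final RIGHT: [golf, juliet, hotel, golf, bravo]
i=0: L=golf R=golf -> agree -> golf
i=1: L=foxtrot=BASE, R=juliet -> take RIGHT -> juliet
i=2: L=alpha, R=hotel=BASE -> take LEFT -> alpha
i=3: L=lima=BASE, R=golf -> take RIGHT -> golf
i=4: L=echo=BASE, R=bravo -> take RIGHT -> bravo
Conflict count: 0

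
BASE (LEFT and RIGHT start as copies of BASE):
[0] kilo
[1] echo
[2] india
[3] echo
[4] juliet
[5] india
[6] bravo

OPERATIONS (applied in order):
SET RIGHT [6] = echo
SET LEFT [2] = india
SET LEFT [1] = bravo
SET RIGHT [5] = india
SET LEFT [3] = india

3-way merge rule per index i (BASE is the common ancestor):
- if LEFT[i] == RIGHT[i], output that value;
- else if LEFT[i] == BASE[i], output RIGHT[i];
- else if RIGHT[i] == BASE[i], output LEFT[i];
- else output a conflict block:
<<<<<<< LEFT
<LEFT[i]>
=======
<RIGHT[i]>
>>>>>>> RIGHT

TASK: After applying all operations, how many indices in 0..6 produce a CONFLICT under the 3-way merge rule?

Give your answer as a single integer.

Answer: 0

Derivation:
Final LEFT:  [kilo, bravo, india, india, juliet, india, bravo]
Final RIGHT: [kilo, echo, india, echo, juliet, india, echo]
i=0: L=kilo R=kilo -> agree -> kilo
i=1: L=bravo, R=echo=BASE -> take LEFT -> bravo
i=2: L=india R=india -> agree -> india
i=3: L=india, R=echo=BASE -> take LEFT -> india
i=4: L=juliet R=juliet -> agree -> juliet
i=5: L=india R=india -> agree -> india
i=6: L=bravo=BASE, R=echo -> take RIGHT -> echo
Conflict count: 0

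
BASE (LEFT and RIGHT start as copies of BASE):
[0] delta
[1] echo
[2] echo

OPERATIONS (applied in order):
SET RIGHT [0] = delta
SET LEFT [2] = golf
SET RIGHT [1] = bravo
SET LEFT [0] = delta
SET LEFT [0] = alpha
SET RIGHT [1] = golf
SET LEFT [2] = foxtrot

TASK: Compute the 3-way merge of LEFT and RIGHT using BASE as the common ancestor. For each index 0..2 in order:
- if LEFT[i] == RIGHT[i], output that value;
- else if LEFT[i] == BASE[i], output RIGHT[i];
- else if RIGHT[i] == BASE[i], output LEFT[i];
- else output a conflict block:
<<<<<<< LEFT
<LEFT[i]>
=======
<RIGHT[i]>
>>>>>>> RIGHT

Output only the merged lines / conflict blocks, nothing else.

Final LEFT:  [alpha, echo, foxtrot]
Final RIGHT: [delta, golf, echo]
i=0: L=alpha, R=delta=BASE -> take LEFT -> alpha
i=1: L=echo=BASE, R=golf -> take RIGHT -> golf
i=2: L=foxtrot, R=echo=BASE -> take LEFT -> foxtrot

Answer: alpha
golf
foxtrot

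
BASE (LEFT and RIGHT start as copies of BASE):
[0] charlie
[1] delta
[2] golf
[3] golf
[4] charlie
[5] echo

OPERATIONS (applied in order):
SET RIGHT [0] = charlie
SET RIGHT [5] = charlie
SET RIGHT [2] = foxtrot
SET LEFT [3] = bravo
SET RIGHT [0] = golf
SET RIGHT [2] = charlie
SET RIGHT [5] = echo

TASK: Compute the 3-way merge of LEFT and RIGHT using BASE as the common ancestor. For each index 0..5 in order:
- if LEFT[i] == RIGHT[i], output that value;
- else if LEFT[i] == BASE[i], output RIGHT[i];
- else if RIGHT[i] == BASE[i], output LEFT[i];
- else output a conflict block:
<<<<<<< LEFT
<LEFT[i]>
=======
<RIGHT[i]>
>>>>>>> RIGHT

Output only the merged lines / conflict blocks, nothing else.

Answer: golf
delta
charlie
bravo
charlie
echo

Derivation:
Final LEFT:  [charlie, delta, golf, bravo, charlie, echo]
Final RIGHT: [golf, delta, charlie, golf, charlie, echo]
i=0: L=charlie=BASE, R=golf -> take RIGHT -> golf
i=1: L=delta R=delta -> agree -> delta
i=2: L=golf=BASE, R=charlie -> take RIGHT -> charlie
i=3: L=bravo, R=golf=BASE -> take LEFT -> bravo
i=4: L=charlie R=charlie -> agree -> charlie
i=5: L=echo R=echo -> agree -> echo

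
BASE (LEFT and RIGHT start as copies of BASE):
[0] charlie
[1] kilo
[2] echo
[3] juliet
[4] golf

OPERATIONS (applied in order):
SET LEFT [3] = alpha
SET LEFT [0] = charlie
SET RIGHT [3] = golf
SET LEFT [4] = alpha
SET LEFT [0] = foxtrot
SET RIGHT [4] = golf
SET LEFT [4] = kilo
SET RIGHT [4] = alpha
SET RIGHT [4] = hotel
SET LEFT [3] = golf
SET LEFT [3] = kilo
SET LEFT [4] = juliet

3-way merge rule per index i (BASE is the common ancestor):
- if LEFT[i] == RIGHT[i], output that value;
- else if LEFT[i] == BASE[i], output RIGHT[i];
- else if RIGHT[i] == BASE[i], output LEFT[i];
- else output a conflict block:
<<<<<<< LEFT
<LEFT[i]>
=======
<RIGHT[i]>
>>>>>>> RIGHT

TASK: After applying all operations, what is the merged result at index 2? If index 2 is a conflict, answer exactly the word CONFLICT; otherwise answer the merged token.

Final LEFT:  [foxtrot, kilo, echo, kilo, juliet]
Final RIGHT: [charlie, kilo, echo, golf, hotel]
i=0: L=foxtrot, R=charlie=BASE -> take LEFT -> foxtrot
i=1: L=kilo R=kilo -> agree -> kilo
i=2: L=echo R=echo -> agree -> echo
i=3: BASE=juliet L=kilo R=golf all differ -> CONFLICT
i=4: BASE=golf L=juliet R=hotel all differ -> CONFLICT
Index 2 -> echo

Answer: echo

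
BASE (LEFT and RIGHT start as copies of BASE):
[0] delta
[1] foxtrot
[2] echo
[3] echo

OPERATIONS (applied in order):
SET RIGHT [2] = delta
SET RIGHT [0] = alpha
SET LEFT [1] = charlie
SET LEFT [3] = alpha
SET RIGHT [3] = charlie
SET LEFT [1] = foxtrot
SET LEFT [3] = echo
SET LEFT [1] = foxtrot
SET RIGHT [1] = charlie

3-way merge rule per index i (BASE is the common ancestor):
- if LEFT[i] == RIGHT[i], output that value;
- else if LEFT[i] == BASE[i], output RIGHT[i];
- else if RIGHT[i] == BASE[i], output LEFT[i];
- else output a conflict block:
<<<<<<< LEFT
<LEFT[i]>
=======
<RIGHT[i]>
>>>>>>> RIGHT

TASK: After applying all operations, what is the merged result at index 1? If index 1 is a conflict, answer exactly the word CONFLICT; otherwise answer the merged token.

Answer: charlie

Derivation:
Final LEFT:  [delta, foxtrot, echo, echo]
Final RIGHT: [alpha, charlie, delta, charlie]
i=0: L=delta=BASE, R=alpha -> take RIGHT -> alpha
i=1: L=foxtrot=BASE, R=charlie -> take RIGHT -> charlie
i=2: L=echo=BASE, R=delta -> take RIGHT -> delta
i=3: L=echo=BASE, R=charlie -> take RIGHT -> charlie
Index 1 -> charlie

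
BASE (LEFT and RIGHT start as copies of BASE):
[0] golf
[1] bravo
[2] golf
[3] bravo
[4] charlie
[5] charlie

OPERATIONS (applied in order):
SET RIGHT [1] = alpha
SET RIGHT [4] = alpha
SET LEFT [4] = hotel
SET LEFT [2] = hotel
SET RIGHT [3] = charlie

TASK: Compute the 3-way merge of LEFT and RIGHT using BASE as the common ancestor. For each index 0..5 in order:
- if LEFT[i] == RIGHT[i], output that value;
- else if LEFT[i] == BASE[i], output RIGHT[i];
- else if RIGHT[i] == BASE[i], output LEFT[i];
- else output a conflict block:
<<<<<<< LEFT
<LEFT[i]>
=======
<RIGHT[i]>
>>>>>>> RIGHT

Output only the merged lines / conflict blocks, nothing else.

Answer: golf
alpha
hotel
charlie
<<<<<<< LEFT
hotel
=======
alpha
>>>>>>> RIGHT
charlie

Derivation:
Final LEFT:  [golf, bravo, hotel, bravo, hotel, charlie]
Final RIGHT: [golf, alpha, golf, charlie, alpha, charlie]
i=0: L=golf R=golf -> agree -> golf
i=1: L=bravo=BASE, R=alpha -> take RIGHT -> alpha
i=2: L=hotel, R=golf=BASE -> take LEFT -> hotel
i=3: L=bravo=BASE, R=charlie -> take RIGHT -> charlie
i=4: BASE=charlie L=hotel R=alpha all differ -> CONFLICT
i=5: L=charlie R=charlie -> agree -> charlie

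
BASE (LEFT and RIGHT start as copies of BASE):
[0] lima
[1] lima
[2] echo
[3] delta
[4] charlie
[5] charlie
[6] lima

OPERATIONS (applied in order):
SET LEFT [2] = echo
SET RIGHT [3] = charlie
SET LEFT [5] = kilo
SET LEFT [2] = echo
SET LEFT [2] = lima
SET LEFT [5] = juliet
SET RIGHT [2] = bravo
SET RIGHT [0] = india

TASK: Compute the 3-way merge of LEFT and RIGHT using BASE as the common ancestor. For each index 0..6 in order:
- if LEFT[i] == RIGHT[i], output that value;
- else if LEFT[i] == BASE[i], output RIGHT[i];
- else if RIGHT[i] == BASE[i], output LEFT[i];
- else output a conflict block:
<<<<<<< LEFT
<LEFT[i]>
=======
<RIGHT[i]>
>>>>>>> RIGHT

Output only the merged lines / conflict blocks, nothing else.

Final LEFT:  [lima, lima, lima, delta, charlie, juliet, lima]
Final RIGHT: [india, lima, bravo, charlie, charlie, charlie, lima]
i=0: L=lima=BASE, R=india -> take RIGHT -> india
i=1: L=lima R=lima -> agree -> lima
i=2: BASE=echo L=lima R=bravo all differ -> CONFLICT
i=3: L=delta=BASE, R=charlie -> take RIGHT -> charlie
i=4: L=charlie R=charlie -> agree -> charlie
i=5: L=juliet, R=charlie=BASE -> take LEFT -> juliet
i=6: L=lima R=lima -> agree -> lima

Answer: india
lima
<<<<<<< LEFT
lima
=======
bravo
>>>>>>> RIGHT
charlie
charlie
juliet
lima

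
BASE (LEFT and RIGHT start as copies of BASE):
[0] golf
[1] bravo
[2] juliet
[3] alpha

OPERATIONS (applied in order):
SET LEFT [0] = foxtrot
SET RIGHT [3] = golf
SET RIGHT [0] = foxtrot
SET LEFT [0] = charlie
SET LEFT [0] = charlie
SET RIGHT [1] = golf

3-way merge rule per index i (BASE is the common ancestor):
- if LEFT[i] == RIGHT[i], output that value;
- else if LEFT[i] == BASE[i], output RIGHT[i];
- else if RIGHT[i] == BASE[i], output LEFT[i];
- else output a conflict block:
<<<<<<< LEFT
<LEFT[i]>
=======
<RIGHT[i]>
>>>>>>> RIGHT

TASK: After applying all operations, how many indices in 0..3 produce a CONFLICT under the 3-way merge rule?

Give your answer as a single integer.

Answer: 1

Derivation:
Final LEFT:  [charlie, bravo, juliet, alpha]
Final RIGHT: [foxtrot, golf, juliet, golf]
i=0: BASE=golf L=charlie R=foxtrot all differ -> CONFLICT
i=1: L=bravo=BASE, R=golf -> take RIGHT -> golf
i=2: L=juliet R=juliet -> agree -> juliet
i=3: L=alpha=BASE, R=golf -> take RIGHT -> golf
Conflict count: 1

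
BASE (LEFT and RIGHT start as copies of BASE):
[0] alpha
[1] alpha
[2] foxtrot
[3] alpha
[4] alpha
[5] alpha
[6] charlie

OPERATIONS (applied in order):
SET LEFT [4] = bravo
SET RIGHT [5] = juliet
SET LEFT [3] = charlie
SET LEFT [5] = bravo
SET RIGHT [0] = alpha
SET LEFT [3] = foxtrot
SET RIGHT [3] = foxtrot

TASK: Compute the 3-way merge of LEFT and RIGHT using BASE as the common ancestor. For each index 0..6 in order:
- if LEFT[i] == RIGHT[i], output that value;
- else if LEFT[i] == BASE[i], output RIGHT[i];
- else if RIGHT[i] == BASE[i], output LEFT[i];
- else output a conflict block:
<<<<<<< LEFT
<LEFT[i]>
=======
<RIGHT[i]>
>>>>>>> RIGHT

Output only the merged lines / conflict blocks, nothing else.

Answer: alpha
alpha
foxtrot
foxtrot
bravo
<<<<<<< LEFT
bravo
=======
juliet
>>>>>>> RIGHT
charlie

Derivation:
Final LEFT:  [alpha, alpha, foxtrot, foxtrot, bravo, bravo, charlie]
Final RIGHT: [alpha, alpha, foxtrot, foxtrot, alpha, juliet, charlie]
i=0: L=alpha R=alpha -> agree -> alpha
i=1: L=alpha R=alpha -> agree -> alpha
i=2: L=foxtrot R=foxtrot -> agree -> foxtrot
i=3: L=foxtrot R=foxtrot -> agree -> foxtrot
i=4: L=bravo, R=alpha=BASE -> take LEFT -> bravo
i=5: BASE=alpha L=bravo R=juliet all differ -> CONFLICT
i=6: L=charlie R=charlie -> agree -> charlie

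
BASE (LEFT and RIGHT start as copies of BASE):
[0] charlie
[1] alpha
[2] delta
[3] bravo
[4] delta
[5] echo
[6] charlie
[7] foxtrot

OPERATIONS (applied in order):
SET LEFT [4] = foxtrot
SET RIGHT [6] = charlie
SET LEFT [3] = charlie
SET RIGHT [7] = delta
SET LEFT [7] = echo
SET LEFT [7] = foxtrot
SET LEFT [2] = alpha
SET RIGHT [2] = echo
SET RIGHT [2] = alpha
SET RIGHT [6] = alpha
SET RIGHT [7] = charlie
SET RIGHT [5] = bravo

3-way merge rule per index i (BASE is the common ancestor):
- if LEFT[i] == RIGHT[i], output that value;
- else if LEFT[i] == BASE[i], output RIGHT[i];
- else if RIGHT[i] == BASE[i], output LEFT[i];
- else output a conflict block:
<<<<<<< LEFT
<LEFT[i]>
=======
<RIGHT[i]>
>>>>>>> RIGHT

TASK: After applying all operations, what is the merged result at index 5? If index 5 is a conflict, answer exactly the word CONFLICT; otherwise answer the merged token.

Final LEFT:  [charlie, alpha, alpha, charlie, foxtrot, echo, charlie, foxtrot]
Final RIGHT: [charlie, alpha, alpha, bravo, delta, bravo, alpha, charlie]
i=0: L=charlie R=charlie -> agree -> charlie
i=1: L=alpha R=alpha -> agree -> alpha
i=2: L=alpha R=alpha -> agree -> alpha
i=3: L=charlie, R=bravo=BASE -> take LEFT -> charlie
i=4: L=foxtrot, R=delta=BASE -> take LEFT -> foxtrot
i=5: L=echo=BASE, R=bravo -> take RIGHT -> bravo
i=6: L=charlie=BASE, R=alpha -> take RIGHT -> alpha
i=7: L=foxtrot=BASE, R=charlie -> take RIGHT -> charlie
Index 5 -> bravo

Answer: bravo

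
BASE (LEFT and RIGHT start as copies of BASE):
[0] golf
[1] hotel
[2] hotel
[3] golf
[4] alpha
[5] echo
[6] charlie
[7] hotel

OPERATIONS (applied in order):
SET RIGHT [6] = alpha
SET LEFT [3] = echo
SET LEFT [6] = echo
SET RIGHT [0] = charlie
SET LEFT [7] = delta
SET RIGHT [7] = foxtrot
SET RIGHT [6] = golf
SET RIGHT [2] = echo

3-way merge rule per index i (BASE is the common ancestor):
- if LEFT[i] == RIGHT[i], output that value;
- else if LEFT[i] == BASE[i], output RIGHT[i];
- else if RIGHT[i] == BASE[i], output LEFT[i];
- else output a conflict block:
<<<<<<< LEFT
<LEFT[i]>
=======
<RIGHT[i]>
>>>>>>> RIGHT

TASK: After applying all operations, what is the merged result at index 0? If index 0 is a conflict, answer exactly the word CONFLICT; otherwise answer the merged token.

Final LEFT:  [golf, hotel, hotel, echo, alpha, echo, echo, delta]
Final RIGHT: [charlie, hotel, echo, golf, alpha, echo, golf, foxtrot]
i=0: L=golf=BASE, R=charlie -> take RIGHT -> charlie
i=1: L=hotel R=hotel -> agree -> hotel
i=2: L=hotel=BASE, R=echo -> take RIGHT -> echo
i=3: L=echo, R=golf=BASE -> take LEFT -> echo
i=4: L=alpha R=alpha -> agree -> alpha
i=5: L=echo R=echo -> agree -> echo
i=6: BASE=charlie L=echo R=golf all differ -> CONFLICT
i=7: BASE=hotel L=delta R=foxtrot all differ -> CONFLICT
Index 0 -> charlie

Answer: charlie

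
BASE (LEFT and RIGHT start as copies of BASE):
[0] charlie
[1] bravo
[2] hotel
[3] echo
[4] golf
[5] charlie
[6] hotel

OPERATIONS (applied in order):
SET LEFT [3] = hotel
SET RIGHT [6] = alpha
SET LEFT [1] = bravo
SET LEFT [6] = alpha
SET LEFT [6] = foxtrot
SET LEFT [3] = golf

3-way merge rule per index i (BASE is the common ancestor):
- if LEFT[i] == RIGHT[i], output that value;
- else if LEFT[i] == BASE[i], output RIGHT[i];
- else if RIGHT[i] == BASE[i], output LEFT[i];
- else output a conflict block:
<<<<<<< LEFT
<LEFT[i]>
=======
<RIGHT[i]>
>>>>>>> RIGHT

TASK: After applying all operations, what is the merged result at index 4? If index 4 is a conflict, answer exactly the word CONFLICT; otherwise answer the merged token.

Answer: golf

Derivation:
Final LEFT:  [charlie, bravo, hotel, golf, golf, charlie, foxtrot]
Final RIGHT: [charlie, bravo, hotel, echo, golf, charlie, alpha]
i=0: L=charlie R=charlie -> agree -> charlie
i=1: L=bravo R=bravo -> agree -> bravo
i=2: L=hotel R=hotel -> agree -> hotel
i=3: L=golf, R=echo=BASE -> take LEFT -> golf
i=4: L=golf R=golf -> agree -> golf
i=5: L=charlie R=charlie -> agree -> charlie
i=6: BASE=hotel L=foxtrot R=alpha all differ -> CONFLICT
Index 4 -> golf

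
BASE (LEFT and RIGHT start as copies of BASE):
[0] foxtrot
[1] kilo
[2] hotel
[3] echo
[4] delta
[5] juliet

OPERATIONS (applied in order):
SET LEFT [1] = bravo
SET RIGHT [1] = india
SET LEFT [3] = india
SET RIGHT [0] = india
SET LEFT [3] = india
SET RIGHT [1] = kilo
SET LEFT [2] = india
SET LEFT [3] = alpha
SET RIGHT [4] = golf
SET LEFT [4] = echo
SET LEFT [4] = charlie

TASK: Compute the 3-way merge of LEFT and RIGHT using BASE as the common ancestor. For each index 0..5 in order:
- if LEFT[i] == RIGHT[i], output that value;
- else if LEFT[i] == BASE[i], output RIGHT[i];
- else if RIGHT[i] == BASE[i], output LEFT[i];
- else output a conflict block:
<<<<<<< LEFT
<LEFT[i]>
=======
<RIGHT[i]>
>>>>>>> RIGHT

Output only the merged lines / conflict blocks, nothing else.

Answer: india
bravo
india
alpha
<<<<<<< LEFT
charlie
=======
golf
>>>>>>> RIGHT
juliet

Derivation:
Final LEFT:  [foxtrot, bravo, india, alpha, charlie, juliet]
Final RIGHT: [india, kilo, hotel, echo, golf, juliet]
i=0: L=foxtrot=BASE, R=india -> take RIGHT -> india
i=1: L=bravo, R=kilo=BASE -> take LEFT -> bravo
i=2: L=india, R=hotel=BASE -> take LEFT -> india
i=3: L=alpha, R=echo=BASE -> take LEFT -> alpha
i=4: BASE=delta L=charlie R=golf all differ -> CONFLICT
i=5: L=juliet R=juliet -> agree -> juliet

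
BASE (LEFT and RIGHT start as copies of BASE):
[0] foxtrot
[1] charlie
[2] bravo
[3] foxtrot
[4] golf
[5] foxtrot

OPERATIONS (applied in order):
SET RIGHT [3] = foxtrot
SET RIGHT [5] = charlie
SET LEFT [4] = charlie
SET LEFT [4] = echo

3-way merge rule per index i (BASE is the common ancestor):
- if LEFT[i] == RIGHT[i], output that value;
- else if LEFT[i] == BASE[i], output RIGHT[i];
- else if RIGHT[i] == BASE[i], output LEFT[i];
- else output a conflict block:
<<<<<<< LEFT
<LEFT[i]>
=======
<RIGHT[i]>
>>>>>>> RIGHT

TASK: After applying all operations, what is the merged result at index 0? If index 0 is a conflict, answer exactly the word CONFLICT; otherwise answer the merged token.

Answer: foxtrot

Derivation:
Final LEFT:  [foxtrot, charlie, bravo, foxtrot, echo, foxtrot]
Final RIGHT: [foxtrot, charlie, bravo, foxtrot, golf, charlie]
i=0: L=foxtrot R=foxtrot -> agree -> foxtrot
i=1: L=charlie R=charlie -> agree -> charlie
i=2: L=bravo R=bravo -> agree -> bravo
i=3: L=foxtrot R=foxtrot -> agree -> foxtrot
i=4: L=echo, R=golf=BASE -> take LEFT -> echo
i=5: L=foxtrot=BASE, R=charlie -> take RIGHT -> charlie
Index 0 -> foxtrot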